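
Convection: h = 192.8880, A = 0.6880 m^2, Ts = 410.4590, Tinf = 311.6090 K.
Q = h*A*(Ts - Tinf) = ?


dT = 98.8500 K
Q = 192.8880 * 0.6880 * 98.8500 = 13118.0814 W

13118.0814 W


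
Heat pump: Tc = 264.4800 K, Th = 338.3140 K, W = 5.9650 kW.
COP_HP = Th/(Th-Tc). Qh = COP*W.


COP = 338.3140 / 73.8340 = 4.5821
Qh = 4.5821 * 5.9650 = 27.3322 kW

COP = 4.5821, Qh = 27.3322 kW


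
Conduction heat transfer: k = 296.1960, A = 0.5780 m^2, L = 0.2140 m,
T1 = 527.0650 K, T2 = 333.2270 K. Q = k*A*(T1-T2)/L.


dT = 193.8380 K
Q = 296.1960 * 0.5780 * 193.8380 / 0.2140 = 155071.5667 W

155071.5667 W


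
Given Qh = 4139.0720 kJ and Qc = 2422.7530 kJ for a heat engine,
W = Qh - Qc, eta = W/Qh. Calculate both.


W = 4139.0720 - 2422.7530 = 1716.3190 kJ
eta = 1716.3190 / 4139.0720 = 0.4147 = 41.4663%

W = 1716.3190 kJ, eta = 41.4663%


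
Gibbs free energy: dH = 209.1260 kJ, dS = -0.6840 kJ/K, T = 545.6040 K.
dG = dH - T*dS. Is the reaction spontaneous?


T*dS = 545.6040 * -0.6840 = -373.1931 kJ
dG = 209.1260 + 373.1931 = 582.3191 kJ (non-spontaneous)

dG = 582.3191 kJ, non-spontaneous


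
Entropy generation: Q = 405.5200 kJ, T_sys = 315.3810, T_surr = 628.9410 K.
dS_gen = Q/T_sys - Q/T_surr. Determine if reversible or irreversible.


dS_sys = 405.5200/315.3810 = 1.2858 kJ/K
dS_surr = -405.5200/628.9410 = -0.6448 kJ/K
dS_gen = 1.2858 - 0.6448 = 0.6410 kJ/K (irreversible)

dS_gen = 0.6410 kJ/K, irreversible


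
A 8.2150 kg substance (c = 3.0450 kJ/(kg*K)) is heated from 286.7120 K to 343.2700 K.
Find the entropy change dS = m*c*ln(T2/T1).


T2/T1 = 1.1973
ln(T2/T1) = 0.1800
dS = 8.2150 * 3.0450 * 0.1800 = 4.5036 kJ/K

4.5036 kJ/K


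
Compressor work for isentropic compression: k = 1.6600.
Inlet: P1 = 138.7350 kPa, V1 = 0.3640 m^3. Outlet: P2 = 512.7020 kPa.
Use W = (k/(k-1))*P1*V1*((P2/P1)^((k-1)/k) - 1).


(k-1)/k = 0.3976
(P2/P1)^exp = 1.6815
W = 2.5152 * 138.7350 * 0.3640 * (1.6815 - 1) = 86.5634 kJ

86.5634 kJ


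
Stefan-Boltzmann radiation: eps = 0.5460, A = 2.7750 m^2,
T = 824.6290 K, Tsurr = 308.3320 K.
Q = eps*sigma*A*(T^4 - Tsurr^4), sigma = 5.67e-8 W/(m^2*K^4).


T^4 = 4.6242e+11
Tsurr^4 = 9.0380e+09
Q = 0.5460 * 5.67e-8 * 2.7750 * 4.5338e+11 = 38949.3921 W

38949.3921 W


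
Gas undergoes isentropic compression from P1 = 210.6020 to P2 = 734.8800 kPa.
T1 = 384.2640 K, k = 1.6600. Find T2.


(k-1)/k = 0.3976
(P2/P1)^exp = 1.6436
T2 = 384.2640 * 1.6436 = 631.5728 K

631.5728 K


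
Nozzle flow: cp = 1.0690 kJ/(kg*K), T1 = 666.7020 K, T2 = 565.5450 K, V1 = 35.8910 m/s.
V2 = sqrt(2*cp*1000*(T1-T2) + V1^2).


dT = 101.1570 K
2*cp*1000*dT = 216273.6660
V1^2 = 1288.1639
V2 = sqrt(217561.8299) = 466.4352 m/s

466.4352 m/s


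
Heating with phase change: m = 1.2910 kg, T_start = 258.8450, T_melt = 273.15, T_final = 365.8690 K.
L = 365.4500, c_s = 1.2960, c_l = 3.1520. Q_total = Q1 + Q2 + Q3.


Q1 (sensible, solid) = 1.2910 * 1.2960 * 14.3050 = 23.9342 kJ
Q2 (latent) = 1.2910 * 365.4500 = 471.7959 kJ
Q3 (sensible, liquid) = 1.2910 * 3.1520 * 92.7190 = 377.2951 kJ
Q_total = 873.0253 kJ

873.0253 kJ


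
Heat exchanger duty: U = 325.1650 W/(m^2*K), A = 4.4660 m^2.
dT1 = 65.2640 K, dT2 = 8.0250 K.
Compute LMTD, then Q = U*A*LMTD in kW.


LMTD = 27.3103 K
Q = 325.1650 * 4.4660 * 27.3103 = 39659.6029 W = 39.6596 kW

39.6596 kW


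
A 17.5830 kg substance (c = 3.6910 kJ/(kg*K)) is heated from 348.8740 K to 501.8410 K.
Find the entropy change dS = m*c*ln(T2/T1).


T2/T1 = 1.4385
ln(T2/T1) = 0.3636
dS = 17.5830 * 3.6910 * 0.3636 = 23.5954 kJ/K

23.5954 kJ/K


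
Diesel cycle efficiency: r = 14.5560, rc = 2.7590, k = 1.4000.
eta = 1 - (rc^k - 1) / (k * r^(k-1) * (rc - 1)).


r^(k-1) = 2.9189
rc^k = 4.1405
eta = 0.5631 = 56.3094%

56.3094%


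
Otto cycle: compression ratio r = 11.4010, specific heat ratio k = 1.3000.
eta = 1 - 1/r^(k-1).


r^(k-1) = 2.0753
eta = 1 - 1/2.0753 = 0.5181 = 51.8144%

51.8144%


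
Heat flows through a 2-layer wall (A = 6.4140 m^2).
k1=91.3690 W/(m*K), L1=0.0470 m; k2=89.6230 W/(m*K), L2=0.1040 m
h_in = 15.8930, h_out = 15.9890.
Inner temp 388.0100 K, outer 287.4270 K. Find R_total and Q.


R_conv_in = 1/(15.8930*6.4140) = 0.0098
R_1 = 0.0470/(91.3690*6.4140) = 8.0199e-05
R_2 = 0.1040/(89.6230*6.4140) = 0.0002
R_conv_out = 1/(15.9890*6.4140) = 0.0098
R_total = 0.0198 K/W
Q = 100.5830 / 0.0198 = 5074.2999 W

R_total = 0.0198 K/W, Q = 5074.2999 W


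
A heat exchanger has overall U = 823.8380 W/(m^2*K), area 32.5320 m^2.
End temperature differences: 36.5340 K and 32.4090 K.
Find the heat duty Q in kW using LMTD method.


LMTD = 34.4303 K
Q = 823.8380 * 32.5320 * 34.4303 = 922770.5385 W = 922.7705 kW

922.7705 kW


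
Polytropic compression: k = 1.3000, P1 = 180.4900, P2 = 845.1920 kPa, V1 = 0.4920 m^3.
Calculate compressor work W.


(k-1)/k = 0.2308
(P2/P1)^exp = 1.4280
W = 4.3333 * 180.4900 * 0.4920 * (1.4280 - 1) = 164.7003 kJ

164.7003 kJ


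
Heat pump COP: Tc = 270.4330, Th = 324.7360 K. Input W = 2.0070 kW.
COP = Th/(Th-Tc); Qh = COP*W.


COP = 324.7360 / 54.3030 = 5.9801
Qh = 5.9801 * 2.0070 = 12.0020 kW

COP = 5.9801, Qh = 12.0020 kW


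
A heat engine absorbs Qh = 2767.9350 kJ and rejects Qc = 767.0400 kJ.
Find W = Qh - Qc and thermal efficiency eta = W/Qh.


W = 2767.9350 - 767.0400 = 2000.8950 kJ
eta = 2000.8950 / 2767.9350 = 0.7229 = 72.2884%

W = 2000.8950 kJ, eta = 72.2884%


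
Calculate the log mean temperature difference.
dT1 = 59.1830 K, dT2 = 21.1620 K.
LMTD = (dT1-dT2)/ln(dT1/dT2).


dT1/dT2 = 2.7967
ln(dT1/dT2) = 1.0284
LMTD = 38.0210 / 1.0284 = 36.9700 K

36.9700 K


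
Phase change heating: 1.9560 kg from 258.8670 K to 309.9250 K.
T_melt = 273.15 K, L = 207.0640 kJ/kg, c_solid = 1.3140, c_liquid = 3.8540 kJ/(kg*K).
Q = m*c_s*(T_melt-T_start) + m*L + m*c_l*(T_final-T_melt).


Q1 (sensible, solid) = 1.9560 * 1.3140 * 14.2830 = 36.7099 kJ
Q2 (latent) = 1.9560 * 207.0640 = 405.0172 kJ
Q3 (sensible, liquid) = 1.9560 * 3.8540 * 36.7750 = 277.2255 kJ
Q_total = 718.9527 kJ

718.9527 kJ


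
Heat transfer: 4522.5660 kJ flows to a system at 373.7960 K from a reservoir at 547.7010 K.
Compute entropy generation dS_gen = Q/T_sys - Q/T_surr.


dS_sys = 4522.5660/373.7960 = 12.0990 kJ/K
dS_surr = -4522.5660/547.7010 = -8.2574 kJ/K
dS_gen = 12.0990 - 8.2574 = 3.8417 kJ/K (irreversible)

dS_gen = 3.8417 kJ/K, irreversible


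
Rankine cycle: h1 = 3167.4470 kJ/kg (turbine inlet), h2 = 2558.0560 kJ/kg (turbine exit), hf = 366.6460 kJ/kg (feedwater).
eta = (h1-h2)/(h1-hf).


W = 609.3910 kJ/kg
Q_in = 2800.8010 kJ/kg
eta = 0.2176 = 21.7577%

eta = 21.7577%


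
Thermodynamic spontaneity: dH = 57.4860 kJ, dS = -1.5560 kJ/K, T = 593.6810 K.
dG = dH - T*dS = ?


T*dS = 593.6810 * -1.5560 = -923.7676 kJ
dG = 57.4860 + 923.7676 = 981.2536 kJ (non-spontaneous)

dG = 981.2536 kJ, non-spontaneous


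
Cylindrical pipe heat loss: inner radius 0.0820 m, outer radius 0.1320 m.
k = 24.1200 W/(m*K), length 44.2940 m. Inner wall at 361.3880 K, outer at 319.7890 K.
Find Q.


dT = 41.5990 K
ln(ro/ri) = 0.4761
Q = 2*pi*24.1200*44.2940*41.5990 / 0.4761 = 586546.6870 W

586546.6870 W


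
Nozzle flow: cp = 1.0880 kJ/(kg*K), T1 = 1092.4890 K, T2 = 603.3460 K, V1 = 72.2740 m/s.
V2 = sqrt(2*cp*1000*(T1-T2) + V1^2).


dT = 489.1430 K
2*cp*1000*dT = 1064375.1680
V1^2 = 5223.5311
V2 = sqrt(1069598.6991) = 1034.2140 m/s

1034.2140 m/s


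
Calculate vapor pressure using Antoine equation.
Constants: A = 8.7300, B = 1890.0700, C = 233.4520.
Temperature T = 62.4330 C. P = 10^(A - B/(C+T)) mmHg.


C+T = 295.8850
B/(C+T) = 6.3879
log10(P) = 8.7300 - 6.3879 = 2.3421
P = 10^2.3421 = 219.8602 mmHg

219.8602 mmHg


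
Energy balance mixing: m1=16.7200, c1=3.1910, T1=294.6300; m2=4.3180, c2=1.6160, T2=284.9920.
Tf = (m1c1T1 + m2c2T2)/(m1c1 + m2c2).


num = 17708.1899
den = 60.3314
Tf = 293.5153 K

293.5153 K


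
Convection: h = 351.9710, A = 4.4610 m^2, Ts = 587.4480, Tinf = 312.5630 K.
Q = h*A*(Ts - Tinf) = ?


dT = 274.8850 K
Q = 351.9710 * 4.4610 * 274.8850 = 431608.6571 W

431608.6571 W


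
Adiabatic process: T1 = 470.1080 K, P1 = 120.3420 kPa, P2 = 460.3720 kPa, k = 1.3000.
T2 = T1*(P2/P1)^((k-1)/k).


(k-1)/k = 0.2308
(P2/P1)^exp = 1.3629
T2 = 470.1080 * 1.3629 = 640.7151 K

640.7151 K


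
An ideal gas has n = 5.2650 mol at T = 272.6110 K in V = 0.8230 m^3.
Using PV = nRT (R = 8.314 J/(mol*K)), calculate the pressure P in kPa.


P = nRT/V = 5.2650 * 8.314 * 272.6110 / 0.8230
= 11933.0586 / 0.8230 = 14499.4636 Pa = 14.4995 kPa

14.4995 kPa


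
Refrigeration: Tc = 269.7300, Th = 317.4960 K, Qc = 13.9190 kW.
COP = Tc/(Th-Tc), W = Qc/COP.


COP = 269.7300 / 47.7660 = 5.6469
W = 13.9190 / 5.6469 = 2.4649 kW

COP = 5.6469, W = 2.4649 kW


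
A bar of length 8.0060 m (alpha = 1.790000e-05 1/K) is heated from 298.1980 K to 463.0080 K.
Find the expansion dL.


dT = 164.8100 K
dL = 1.790000e-05 * 8.0060 * 164.8100 = 0.023618 m
L_final = 8.029618 m

dL = 0.023618 m


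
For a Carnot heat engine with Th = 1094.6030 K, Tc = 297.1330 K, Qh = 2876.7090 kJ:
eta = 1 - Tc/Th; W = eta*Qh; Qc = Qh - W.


eta = 1 - 297.1330/1094.6030 = 0.7285
W = 0.7285 * 2876.7090 = 2095.8184 kJ
Qc = 2876.7090 - 2095.8184 = 780.8906 kJ

eta = 72.8547%, W = 2095.8184 kJ, Qc = 780.8906 kJ


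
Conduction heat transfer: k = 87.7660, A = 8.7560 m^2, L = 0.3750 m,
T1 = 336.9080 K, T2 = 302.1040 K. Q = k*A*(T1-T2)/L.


dT = 34.8040 K
Q = 87.7660 * 8.7560 * 34.8040 / 0.3750 = 71323.0572 W

71323.0572 W


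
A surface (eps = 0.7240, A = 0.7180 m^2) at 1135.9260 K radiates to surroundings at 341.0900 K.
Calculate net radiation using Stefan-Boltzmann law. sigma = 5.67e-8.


T^4 = 1.6649e+12
Tsurr^4 = 1.3536e+10
Q = 0.7240 * 5.67e-8 * 0.7180 * 1.6514e+12 = 48674.4559 W

48674.4559 W


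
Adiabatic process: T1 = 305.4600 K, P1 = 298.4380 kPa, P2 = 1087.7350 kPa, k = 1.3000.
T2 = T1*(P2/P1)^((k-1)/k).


(k-1)/k = 0.2308
(P2/P1)^exp = 1.3478
T2 = 305.4600 * 1.3478 = 411.6900 K

411.6900 K


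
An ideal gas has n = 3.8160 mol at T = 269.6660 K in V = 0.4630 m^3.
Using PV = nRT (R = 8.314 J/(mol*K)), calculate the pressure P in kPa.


P = nRT/V = 3.8160 * 8.314 * 269.6660 / 0.4630
= 8555.4839 / 0.4630 = 18478.3670 Pa = 18.4784 kPa

18.4784 kPa


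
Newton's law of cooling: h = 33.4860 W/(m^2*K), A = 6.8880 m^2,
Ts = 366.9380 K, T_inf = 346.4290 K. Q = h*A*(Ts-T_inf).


dT = 20.5090 K
Q = 33.4860 * 6.8880 * 20.5090 = 4730.4330 W

4730.4330 W


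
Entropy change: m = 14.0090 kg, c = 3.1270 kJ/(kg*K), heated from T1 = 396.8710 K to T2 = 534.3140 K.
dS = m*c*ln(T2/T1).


T2/T1 = 1.3463
ln(T2/T1) = 0.2974
dS = 14.0090 * 3.1270 * 0.2974 = 13.0267 kJ/K

13.0267 kJ/K


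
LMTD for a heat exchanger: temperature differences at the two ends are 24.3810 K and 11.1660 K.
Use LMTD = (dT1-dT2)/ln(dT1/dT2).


dT1/dT2 = 2.1835
ln(dT1/dT2) = 0.7809
LMTD = 13.2150 / 0.7809 = 16.9221 K

16.9221 K


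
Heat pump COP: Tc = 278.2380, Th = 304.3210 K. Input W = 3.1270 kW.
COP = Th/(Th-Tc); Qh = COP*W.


COP = 304.3210 / 26.0830 = 11.6674
Qh = 11.6674 * 3.1270 = 36.4840 kW

COP = 11.6674, Qh = 36.4840 kW


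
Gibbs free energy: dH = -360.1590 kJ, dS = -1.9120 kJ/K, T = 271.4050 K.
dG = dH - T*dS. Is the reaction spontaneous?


T*dS = 271.4050 * -1.9120 = -518.9264 kJ
dG = -360.1590 + 518.9264 = 158.7674 kJ (non-spontaneous)

dG = 158.7674 kJ, non-spontaneous


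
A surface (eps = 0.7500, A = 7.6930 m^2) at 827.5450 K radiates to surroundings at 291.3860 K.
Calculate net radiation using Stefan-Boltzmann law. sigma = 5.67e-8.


T^4 = 4.6899e+11
Tsurr^4 = 7.2090e+09
Q = 0.7500 * 5.67e-8 * 7.6930 * 4.6178e+11 = 151070.2883 W

151070.2883 W


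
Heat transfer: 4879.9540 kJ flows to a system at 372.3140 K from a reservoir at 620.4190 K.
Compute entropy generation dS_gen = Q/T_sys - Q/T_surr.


dS_sys = 4879.9540/372.3140 = 13.1071 kJ/K
dS_surr = -4879.9540/620.4190 = -7.8656 kJ/K
dS_gen = 13.1071 - 7.8656 = 5.2415 kJ/K (irreversible)

dS_gen = 5.2415 kJ/K, irreversible


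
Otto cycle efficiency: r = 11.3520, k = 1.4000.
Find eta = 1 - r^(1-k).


r^(k-1) = 2.6426
eta = 1 - 1/2.6426 = 0.6216 = 62.1583%

62.1583%


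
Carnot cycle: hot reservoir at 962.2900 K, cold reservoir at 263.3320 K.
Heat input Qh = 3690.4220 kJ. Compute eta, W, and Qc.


eta = 1 - 263.3320/962.2900 = 0.7263
W = 0.7263 * 3690.4220 = 2680.5329 kJ
Qc = 3690.4220 - 2680.5329 = 1009.8891 kJ

eta = 72.6349%, W = 2680.5329 kJ, Qc = 1009.8891 kJ


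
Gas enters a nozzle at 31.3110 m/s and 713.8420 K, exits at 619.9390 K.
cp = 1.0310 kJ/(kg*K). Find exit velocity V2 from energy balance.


dT = 93.9030 K
2*cp*1000*dT = 193627.9860
V1^2 = 980.3787
V2 = sqrt(194608.3647) = 441.1444 m/s

441.1444 m/s


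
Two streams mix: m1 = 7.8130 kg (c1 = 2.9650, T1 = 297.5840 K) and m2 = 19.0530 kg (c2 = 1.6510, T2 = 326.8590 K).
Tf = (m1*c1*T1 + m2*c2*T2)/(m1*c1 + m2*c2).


num = 17175.5367
den = 54.6220
Tf = 314.4433 K

314.4433 K


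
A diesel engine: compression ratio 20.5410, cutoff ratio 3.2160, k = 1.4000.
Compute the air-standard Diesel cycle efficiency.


r^(k-1) = 3.3500
rc^k = 5.1315
eta = 0.6025 = 60.2480%

60.2480%


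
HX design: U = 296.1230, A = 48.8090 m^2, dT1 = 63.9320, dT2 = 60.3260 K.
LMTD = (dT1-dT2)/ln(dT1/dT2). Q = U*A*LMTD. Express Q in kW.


LMTD = 62.1116 K
Q = 296.1230 * 48.8090 * 62.1116 = 897727.3406 W = 897.7273 kW

897.7273 kW


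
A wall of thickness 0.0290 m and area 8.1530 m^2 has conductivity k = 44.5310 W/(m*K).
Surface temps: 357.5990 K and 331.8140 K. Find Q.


dT = 25.7850 K
Q = 44.5310 * 8.1530 * 25.7850 / 0.0290 = 322811.5224 W

322811.5224 W


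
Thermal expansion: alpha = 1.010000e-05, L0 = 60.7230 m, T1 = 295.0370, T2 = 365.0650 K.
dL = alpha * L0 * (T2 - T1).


dT = 70.0280 K
dL = 1.010000e-05 * 60.7230 * 70.0280 = 0.042948 m
L_final = 60.765948 m

dL = 0.042948 m


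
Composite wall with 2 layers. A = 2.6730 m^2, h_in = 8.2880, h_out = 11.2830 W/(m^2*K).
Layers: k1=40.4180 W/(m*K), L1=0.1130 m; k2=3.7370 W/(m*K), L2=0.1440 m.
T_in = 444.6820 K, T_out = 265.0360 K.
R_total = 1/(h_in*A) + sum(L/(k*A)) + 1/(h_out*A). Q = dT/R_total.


R_conv_in = 1/(8.2880*2.6730) = 0.0451
R_1 = 0.1130/(40.4180*2.6730) = 0.0010
R_2 = 0.1440/(3.7370*2.6730) = 0.0144
R_conv_out = 1/(11.2830*2.6730) = 0.0332
R_total = 0.0938 K/W
Q = 179.6460 / 0.0938 = 1916.0642 W

R_total = 0.0938 K/W, Q = 1916.0642 W


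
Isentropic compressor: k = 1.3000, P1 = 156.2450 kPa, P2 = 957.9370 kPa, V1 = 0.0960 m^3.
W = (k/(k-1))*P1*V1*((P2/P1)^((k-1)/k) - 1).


(k-1)/k = 0.2308
(P2/P1)^exp = 1.5196
W = 4.3333 * 156.2450 * 0.0960 * (1.5196 - 1) = 33.7749 kJ

33.7749 kJ


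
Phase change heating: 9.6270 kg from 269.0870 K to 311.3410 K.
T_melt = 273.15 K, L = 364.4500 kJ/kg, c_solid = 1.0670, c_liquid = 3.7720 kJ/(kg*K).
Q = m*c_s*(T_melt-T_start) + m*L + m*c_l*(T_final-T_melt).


Q1 (sensible, solid) = 9.6270 * 1.0670 * 4.0630 = 41.7352 kJ
Q2 (latent) = 9.6270 * 364.4500 = 3508.5602 kJ
Q3 (sensible, liquid) = 9.6270 * 3.7720 * 38.1910 = 1386.8315 kJ
Q_total = 4937.1268 kJ

4937.1268 kJ


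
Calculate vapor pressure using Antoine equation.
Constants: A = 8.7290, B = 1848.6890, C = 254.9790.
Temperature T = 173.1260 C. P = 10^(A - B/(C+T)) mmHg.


C+T = 428.1050
B/(C+T) = 4.3183
log10(P) = 8.7290 - 4.3183 = 4.4107
P = 10^4.4107 = 25744.9810 mmHg

25744.9810 mmHg


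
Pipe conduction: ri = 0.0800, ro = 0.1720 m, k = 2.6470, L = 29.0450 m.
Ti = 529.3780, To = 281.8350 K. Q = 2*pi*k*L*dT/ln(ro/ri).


dT = 247.5430 K
ln(ro/ri) = 0.7655
Q = 2*pi*2.6470*29.0450*247.5430 / 0.7655 = 156217.2146 W

156217.2146 W


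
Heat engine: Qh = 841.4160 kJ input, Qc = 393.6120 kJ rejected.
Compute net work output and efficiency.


W = 841.4160 - 393.6120 = 447.8040 kJ
eta = 447.8040 / 841.4160 = 0.5322 = 53.2203%

W = 447.8040 kJ, eta = 53.2203%


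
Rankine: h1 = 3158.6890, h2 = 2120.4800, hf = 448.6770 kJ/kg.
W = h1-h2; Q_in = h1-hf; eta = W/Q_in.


W = 1038.2090 kJ/kg
Q_in = 2710.0120 kJ/kg
eta = 0.3831 = 38.3101%

eta = 38.3101%


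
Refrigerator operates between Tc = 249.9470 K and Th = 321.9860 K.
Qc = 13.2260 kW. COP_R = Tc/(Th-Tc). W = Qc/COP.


COP = 249.9470 / 72.0390 = 3.4696
W = 13.2260 / 3.4696 = 3.8120 kW

COP = 3.4696, W = 3.8120 kW


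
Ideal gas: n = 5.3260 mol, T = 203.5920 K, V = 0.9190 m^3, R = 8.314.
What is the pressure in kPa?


P = nRT/V = 5.3260 * 8.314 * 203.5920 / 0.9190
= 9015.1279 / 0.9190 = 9809.7148 Pa = 9.8097 kPa

9.8097 kPa


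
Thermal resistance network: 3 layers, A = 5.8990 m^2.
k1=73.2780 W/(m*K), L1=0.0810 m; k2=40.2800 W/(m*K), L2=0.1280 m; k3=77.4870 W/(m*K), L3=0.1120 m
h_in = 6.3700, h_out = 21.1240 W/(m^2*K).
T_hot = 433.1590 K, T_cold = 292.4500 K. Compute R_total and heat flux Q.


R_conv_in = 1/(6.3700*5.8990) = 0.0266
R_1 = 0.0810/(73.2780*5.8990) = 0.0002
R_2 = 0.1280/(40.2800*5.8990) = 0.0005
R_3 = 0.1120/(77.4870*5.8990) = 0.0002
R_conv_out = 1/(21.1240*5.8990) = 0.0080
R_total = 0.0356 K/W
Q = 140.7090 / 0.0356 = 3951.5680 W

R_total = 0.0356 K/W, Q = 3951.5680 W


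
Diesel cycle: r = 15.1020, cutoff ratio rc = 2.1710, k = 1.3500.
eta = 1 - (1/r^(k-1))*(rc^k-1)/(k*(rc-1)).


r^(k-1) = 2.5862
rc^k = 2.8477
eta = 0.5481 = 54.8068%

54.8068%


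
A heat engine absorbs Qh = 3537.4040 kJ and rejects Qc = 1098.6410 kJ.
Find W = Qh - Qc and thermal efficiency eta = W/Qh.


W = 3537.4040 - 1098.6410 = 2438.7630 kJ
eta = 2438.7630 / 3537.4040 = 0.6894 = 68.9422%

W = 2438.7630 kJ, eta = 68.9422%


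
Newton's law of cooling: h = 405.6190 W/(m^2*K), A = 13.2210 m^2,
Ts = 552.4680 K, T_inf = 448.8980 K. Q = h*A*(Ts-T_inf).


dT = 103.5700 K
Q = 405.6190 * 13.2210 * 103.5700 = 555413.6789 W

555413.6789 W


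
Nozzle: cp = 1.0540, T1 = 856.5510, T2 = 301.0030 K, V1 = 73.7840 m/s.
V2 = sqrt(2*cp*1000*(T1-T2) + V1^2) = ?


dT = 555.5480 K
2*cp*1000*dT = 1171095.1840
V1^2 = 5444.0787
V2 = sqrt(1176539.2627) = 1084.6839 m/s

1084.6839 m/s


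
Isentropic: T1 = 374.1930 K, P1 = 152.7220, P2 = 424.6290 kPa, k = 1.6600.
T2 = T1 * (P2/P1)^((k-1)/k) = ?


(k-1)/k = 0.3976
(P2/P1)^exp = 1.5017
T2 = 374.1930 * 1.5017 = 561.9126 K

561.9126 K


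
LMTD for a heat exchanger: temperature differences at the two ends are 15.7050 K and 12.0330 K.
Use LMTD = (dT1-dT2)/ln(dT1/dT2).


dT1/dT2 = 1.3052
ln(dT1/dT2) = 0.2663
LMTD = 3.6720 / 0.2663 = 13.7876 K

13.7876 K


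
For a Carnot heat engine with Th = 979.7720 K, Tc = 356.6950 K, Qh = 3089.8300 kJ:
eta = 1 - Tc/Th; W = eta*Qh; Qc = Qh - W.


eta = 1 - 356.6950/979.7720 = 0.6359
W = 0.6359 * 3089.8300 = 1964.9490 kJ
Qc = 3089.8300 - 1964.9490 = 1124.8810 kJ

eta = 63.5941%, W = 1964.9490 kJ, Qc = 1124.8810 kJ


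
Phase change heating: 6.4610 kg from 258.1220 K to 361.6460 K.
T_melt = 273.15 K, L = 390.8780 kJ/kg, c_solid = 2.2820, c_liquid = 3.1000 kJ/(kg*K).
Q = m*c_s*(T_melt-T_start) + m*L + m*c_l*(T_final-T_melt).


Q1 (sensible, solid) = 6.4610 * 2.2820 * 15.0280 = 221.5729 kJ
Q2 (latent) = 6.4610 * 390.8780 = 2525.4628 kJ
Q3 (sensible, liquid) = 6.4610 * 3.1000 * 88.4960 = 1772.4952 kJ
Q_total = 4519.5309 kJ

4519.5309 kJ


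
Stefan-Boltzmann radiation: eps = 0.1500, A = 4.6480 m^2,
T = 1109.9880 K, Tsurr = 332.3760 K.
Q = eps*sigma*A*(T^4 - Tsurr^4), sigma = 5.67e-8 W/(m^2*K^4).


T^4 = 1.5180e+12
Tsurr^4 = 1.2204e+10
Q = 0.1500 * 5.67e-8 * 4.6480 * 1.5058e+12 = 59526.1532 W

59526.1532 W


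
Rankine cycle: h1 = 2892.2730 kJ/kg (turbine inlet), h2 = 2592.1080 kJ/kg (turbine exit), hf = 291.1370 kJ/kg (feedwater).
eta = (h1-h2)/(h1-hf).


W = 300.1650 kJ/kg
Q_in = 2601.1360 kJ/kg
eta = 0.1154 = 11.5398%

eta = 11.5398%


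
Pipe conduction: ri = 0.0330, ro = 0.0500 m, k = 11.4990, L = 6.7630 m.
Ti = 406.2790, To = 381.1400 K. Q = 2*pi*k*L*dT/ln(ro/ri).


dT = 25.1390 K
ln(ro/ri) = 0.4155
Q = 2*pi*11.4990*6.7630*25.1390 / 0.4155 = 29562.4319 W

29562.4319 W


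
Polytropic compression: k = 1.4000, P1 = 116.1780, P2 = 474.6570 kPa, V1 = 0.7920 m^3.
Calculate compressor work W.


(k-1)/k = 0.2857
(P2/P1)^exp = 1.4950
W = 3.5000 * 116.1780 * 0.7920 * (1.4950 - 1) = 159.4162 kJ

159.4162 kJ


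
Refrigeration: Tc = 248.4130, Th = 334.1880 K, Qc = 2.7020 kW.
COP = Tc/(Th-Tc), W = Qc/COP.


COP = 248.4130 / 85.7750 = 2.8961
W = 2.7020 / 2.8961 = 0.9330 kW

COP = 2.8961, W = 0.9330 kW


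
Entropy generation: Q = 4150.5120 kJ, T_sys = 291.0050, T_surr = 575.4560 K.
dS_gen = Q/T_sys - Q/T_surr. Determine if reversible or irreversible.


dS_sys = 4150.5120/291.0050 = 14.2627 kJ/K
dS_surr = -4150.5120/575.4560 = -7.2126 kJ/K
dS_gen = 14.2627 - 7.2126 = 7.0501 kJ/K (irreversible)

dS_gen = 7.0501 kJ/K, irreversible


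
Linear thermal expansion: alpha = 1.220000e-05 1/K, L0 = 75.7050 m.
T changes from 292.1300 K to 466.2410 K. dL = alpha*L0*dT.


dT = 174.1110 K
dL = 1.220000e-05 * 75.7050 * 174.1110 = 0.160809 m
L_final = 75.865809 m

dL = 0.160809 m


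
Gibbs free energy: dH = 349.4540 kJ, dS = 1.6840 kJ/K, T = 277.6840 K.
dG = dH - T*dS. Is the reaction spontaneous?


T*dS = 277.6840 * 1.6840 = 467.6199 kJ
dG = 349.4540 - 467.6199 = -118.1659 kJ (spontaneous)

dG = -118.1659 kJ, spontaneous


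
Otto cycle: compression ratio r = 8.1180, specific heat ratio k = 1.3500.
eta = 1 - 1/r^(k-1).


r^(k-1) = 2.0812
eta = 1 - 1/2.0812 = 0.5195 = 51.9501%

51.9501%


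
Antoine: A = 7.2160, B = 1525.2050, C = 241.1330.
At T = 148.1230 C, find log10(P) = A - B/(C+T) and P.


C+T = 389.2560
B/(C+T) = 3.9183
log10(P) = 7.2160 - 3.9183 = 3.2977
P = 10^3.2977 = 1984.9205 mmHg

1984.9205 mmHg


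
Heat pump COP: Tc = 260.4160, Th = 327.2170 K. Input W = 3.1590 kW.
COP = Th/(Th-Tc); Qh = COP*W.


COP = 327.2170 / 66.8010 = 4.8984
Qh = 4.8984 * 3.1590 = 15.4740 kW

COP = 4.8984, Qh = 15.4740 kW


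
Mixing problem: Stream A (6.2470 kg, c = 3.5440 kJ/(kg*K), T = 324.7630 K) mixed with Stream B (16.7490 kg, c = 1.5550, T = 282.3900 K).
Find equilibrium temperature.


num = 14544.8090
den = 48.1841
Tf = 301.8593 K

301.8593 K


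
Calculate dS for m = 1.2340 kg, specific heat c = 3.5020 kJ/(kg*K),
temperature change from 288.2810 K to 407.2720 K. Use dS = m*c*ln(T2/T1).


T2/T1 = 1.4128
ln(T2/T1) = 0.3455
dS = 1.2340 * 3.5020 * 0.3455 = 1.4933 kJ/K

1.4933 kJ/K


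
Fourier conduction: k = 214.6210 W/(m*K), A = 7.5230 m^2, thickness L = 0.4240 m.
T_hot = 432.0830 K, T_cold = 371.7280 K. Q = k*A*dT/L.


dT = 60.3550 K
Q = 214.6210 * 7.5230 * 60.3550 / 0.4240 = 229832.0938 W

229832.0938 W


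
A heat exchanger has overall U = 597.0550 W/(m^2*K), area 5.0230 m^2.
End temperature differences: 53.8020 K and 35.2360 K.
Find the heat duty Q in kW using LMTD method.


LMTD = 43.8661 K
Q = 597.0550 * 5.0230 * 43.8661 = 131554.8134 W = 131.5548 kW

131.5548 kW


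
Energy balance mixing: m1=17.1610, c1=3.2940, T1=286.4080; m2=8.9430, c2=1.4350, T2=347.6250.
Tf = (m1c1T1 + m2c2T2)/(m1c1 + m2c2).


num = 20651.3100
den = 69.3615
Tf = 297.7343 K

297.7343 K


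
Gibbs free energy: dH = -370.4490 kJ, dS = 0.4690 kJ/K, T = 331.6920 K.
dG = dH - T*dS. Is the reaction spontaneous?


T*dS = 331.6920 * 0.4690 = 155.5635 kJ
dG = -370.4490 - 155.5635 = -526.0125 kJ (spontaneous)

dG = -526.0125 kJ, spontaneous


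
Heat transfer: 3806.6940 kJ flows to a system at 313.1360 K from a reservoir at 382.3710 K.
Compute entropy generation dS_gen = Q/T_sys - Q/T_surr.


dS_sys = 3806.6940/313.1360 = 12.1567 kJ/K
dS_surr = -3806.6940/382.3710 = -9.9555 kJ/K
dS_gen = 12.1567 - 9.9555 = 2.2012 kJ/K (irreversible)

dS_gen = 2.2012 kJ/K, irreversible


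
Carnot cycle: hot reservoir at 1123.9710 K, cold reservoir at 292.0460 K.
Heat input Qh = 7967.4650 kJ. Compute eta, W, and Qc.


eta = 1 - 292.0460/1123.9710 = 0.7402
W = 0.7402 * 7967.4650 = 5897.2459 kJ
Qc = 7967.4650 - 5897.2459 = 2070.2191 kJ

eta = 74.0166%, W = 5897.2459 kJ, Qc = 2070.2191 kJ


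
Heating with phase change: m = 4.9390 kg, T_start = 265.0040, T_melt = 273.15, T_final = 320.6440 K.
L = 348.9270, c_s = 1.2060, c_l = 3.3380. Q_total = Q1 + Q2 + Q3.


Q1 (sensible, solid) = 4.9390 * 1.2060 * 8.1460 = 48.5211 kJ
Q2 (latent) = 4.9390 * 348.9270 = 1723.3505 kJ
Q3 (sensible, liquid) = 4.9390 * 3.3380 * 47.4940 = 783.0042 kJ
Q_total = 2554.8758 kJ

2554.8758 kJ


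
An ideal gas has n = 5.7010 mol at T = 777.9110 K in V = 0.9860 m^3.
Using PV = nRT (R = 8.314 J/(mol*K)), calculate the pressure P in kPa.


P = nRT/V = 5.7010 * 8.314 * 777.9110 / 0.9860
= 36871.5143 / 0.9860 = 37395.0449 Pa = 37.3950 kPa

37.3950 kPa


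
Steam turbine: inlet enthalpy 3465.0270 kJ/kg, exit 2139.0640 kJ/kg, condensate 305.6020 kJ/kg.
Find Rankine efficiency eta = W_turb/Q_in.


W = 1325.9630 kJ/kg
Q_in = 3159.4250 kJ/kg
eta = 0.4197 = 41.9685%

eta = 41.9685%


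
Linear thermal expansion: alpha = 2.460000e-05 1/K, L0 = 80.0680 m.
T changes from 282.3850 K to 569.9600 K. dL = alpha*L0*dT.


dT = 287.5750 K
dL = 2.460000e-05 * 80.0680 * 287.5750 = 0.566429 m
L_final = 80.634429 m

dL = 0.566429 m


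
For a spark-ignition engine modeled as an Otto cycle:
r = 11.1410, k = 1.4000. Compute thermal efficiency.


r^(k-1) = 2.6228
eta = 1 - 1/2.6228 = 0.6187 = 61.8732%

61.8732%


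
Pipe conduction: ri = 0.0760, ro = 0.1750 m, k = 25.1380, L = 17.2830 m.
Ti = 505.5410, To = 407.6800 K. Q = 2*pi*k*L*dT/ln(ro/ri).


dT = 97.8610 K
ln(ro/ri) = 0.8341
Q = 2*pi*25.1380*17.2830*97.8610 / 0.8341 = 320291.8674 W

320291.8674 W


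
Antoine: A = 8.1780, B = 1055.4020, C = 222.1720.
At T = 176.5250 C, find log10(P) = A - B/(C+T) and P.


C+T = 398.6970
B/(C+T) = 2.6471
log10(P) = 8.1780 - 2.6471 = 5.5309
P = 10^5.5309 = 339525.1740 mmHg

339525.1740 mmHg


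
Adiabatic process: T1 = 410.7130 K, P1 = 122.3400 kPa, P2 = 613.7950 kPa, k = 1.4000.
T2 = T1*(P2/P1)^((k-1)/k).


(k-1)/k = 0.2857
(P2/P1)^exp = 1.5854
T2 = 410.7130 * 1.5854 = 651.1311 K

651.1311 K


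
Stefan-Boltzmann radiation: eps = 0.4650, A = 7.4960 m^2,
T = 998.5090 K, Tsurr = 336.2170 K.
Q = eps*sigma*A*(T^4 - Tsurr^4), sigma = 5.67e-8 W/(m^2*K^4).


T^4 = 9.9405e+11
Tsurr^4 = 1.2778e+10
Q = 0.4650 * 5.67e-8 * 7.4960 * 9.8127e+11 = 193934.2398 W

193934.2398 W


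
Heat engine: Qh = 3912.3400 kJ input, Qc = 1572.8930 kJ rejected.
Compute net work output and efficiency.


W = 3912.3400 - 1572.8930 = 2339.4470 kJ
eta = 2339.4470 / 3912.3400 = 0.5980 = 59.7966%

W = 2339.4470 kJ, eta = 59.7966%


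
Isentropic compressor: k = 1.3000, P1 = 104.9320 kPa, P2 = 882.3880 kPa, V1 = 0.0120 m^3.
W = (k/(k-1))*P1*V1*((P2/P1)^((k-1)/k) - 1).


(k-1)/k = 0.2308
(P2/P1)^exp = 1.6346
W = 4.3333 * 104.9320 * 0.0120 * (1.6346 - 1) = 3.4625 kJ

3.4625 kJ


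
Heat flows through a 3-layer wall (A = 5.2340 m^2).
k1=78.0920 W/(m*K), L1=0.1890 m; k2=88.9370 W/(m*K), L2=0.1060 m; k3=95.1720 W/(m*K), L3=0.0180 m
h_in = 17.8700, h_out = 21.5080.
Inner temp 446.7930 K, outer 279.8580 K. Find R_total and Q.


R_conv_in = 1/(17.8700*5.2340) = 0.0107
R_1 = 0.1890/(78.0920*5.2340) = 0.0005
R_2 = 0.1060/(88.9370*5.2340) = 0.0002
R_3 = 0.0180/(95.1720*5.2340) = 3.6135e-05
R_conv_out = 1/(21.5080*5.2340) = 0.0089
R_total = 0.0203 K/W
Q = 166.9350 / 0.0203 = 8223.0086 W

R_total = 0.0203 K/W, Q = 8223.0086 W


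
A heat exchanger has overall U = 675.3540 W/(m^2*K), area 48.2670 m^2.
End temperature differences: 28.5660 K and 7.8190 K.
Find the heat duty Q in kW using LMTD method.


LMTD = 16.0127 K
Q = 675.3540 * 48.2670 * 16.0127 = 521970.3821 W = 521.9704 kW

521.9704 kW


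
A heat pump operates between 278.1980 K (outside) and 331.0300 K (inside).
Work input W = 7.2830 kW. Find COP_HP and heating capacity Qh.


COP = 331.0300 / 52.8320 = 6.2657
Qh = 6.2657 * 7.2830 = 45.6332 kW

COP = 6.2657, Qh = 45.6332 kW


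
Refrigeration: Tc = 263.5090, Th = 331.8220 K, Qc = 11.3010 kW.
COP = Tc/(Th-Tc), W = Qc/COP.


COP = 263.5090 / 68.3130 = 3.8574
W = 11.3010 / 3.8574 = 2.9297 kW

COP = 3.8574, W = 2.9297 kW


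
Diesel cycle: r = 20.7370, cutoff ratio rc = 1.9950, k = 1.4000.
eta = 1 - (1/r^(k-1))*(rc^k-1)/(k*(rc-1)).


r^(k-1) = 3.3628
rc^k = 2.6298
eta = 0.6521 = 65.2079%

65.2079%


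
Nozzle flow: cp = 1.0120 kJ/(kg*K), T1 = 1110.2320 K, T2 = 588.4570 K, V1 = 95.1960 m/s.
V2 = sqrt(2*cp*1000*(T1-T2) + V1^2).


dT = 521.7750 K
2*cp*1000*dT = 1056072.6000
V1^2 = 9062.2784
V2 = sqrt(1065134.8784) = 1032.0537 m/s

1032.0537 m/s


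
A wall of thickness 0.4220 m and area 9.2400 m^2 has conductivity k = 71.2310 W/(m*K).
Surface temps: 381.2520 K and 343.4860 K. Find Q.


dT = 37.7660 K
Q = 71.2310 * 9.2400 * 37.7660 / 0.4220 = 58901.9334 W

58901.9334 W


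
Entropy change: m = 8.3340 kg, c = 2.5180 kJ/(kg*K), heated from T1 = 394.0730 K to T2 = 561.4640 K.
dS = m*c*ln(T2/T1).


T2/T1 = 1.4248
ln(T2/T1) = 0.3540
dS = 8.3340 * 2.5180 * 0.3540 = 7.4289 kJ/K

7.4289 kJ/K


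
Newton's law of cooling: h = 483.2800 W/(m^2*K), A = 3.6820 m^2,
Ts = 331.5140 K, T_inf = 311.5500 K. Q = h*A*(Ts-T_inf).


dT = 19.9640 K
Q = 483.2800 * 3.6820 * 19.9640 = 35524.6795 W

35524.6795 W


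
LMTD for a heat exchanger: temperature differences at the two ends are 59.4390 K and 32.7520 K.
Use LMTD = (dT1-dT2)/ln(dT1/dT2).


dT1/dT2 = 1.8148
ln(dT1/dT2) = 0.5960
LMTD = 26.6870 / 0.5960 = 44.7779 K

44.7779 K


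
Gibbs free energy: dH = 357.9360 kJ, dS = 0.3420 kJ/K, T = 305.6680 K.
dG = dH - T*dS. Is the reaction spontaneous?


T*dS = 305.6680 * 0.3420 = 104.5385 kJ
dG = 357.9360 - 104.5385 = 253.3975 kJ (non-spontaneous)

dG = 253.3975 kJ, non-spontaneous


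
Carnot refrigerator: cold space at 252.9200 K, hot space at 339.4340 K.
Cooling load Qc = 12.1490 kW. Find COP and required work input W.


COP = 252.9200 / 86.5140 = 2.9235
W = 12.1490 / 2.9235 = 4.1557 kW

COP = 2.9235, W = 4.1557 kW


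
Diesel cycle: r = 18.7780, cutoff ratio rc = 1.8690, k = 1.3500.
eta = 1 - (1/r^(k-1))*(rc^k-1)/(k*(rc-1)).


r^(k-1) = 2.7911
rc^k = 2.3263
eta = 0.5949 = 59.4937%

59.4937%


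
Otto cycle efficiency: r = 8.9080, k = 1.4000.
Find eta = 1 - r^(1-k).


r^(k-1) = 2.3983
eta = 1 - 1/2.3983 = 0.5830 = 58.3046%

58.3046%


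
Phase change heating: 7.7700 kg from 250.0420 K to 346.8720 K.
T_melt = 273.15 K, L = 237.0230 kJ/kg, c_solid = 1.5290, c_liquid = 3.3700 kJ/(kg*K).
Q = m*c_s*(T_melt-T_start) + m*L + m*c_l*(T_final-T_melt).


Q1 (sensible, solid) = 7.7700 * 1.5290 * 23.1080 = 274.5307 kJ
Q2 (latent) = 7.7700 * 237.0230 = 1841.6687 kJ
Q3 (sensible, liquid) = 7.7700 * 3.3700 * 73.7220 = 1930.4032 kJ
Q_total = 4046.6026 kJ

4046.6026 kJ


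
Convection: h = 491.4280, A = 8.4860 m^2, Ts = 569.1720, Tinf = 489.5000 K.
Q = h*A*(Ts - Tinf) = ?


dT = 79.6720 K
Q = 491.4280 * 8.4860 * 79.6720 = 332252.7960 W

332252.7960 W


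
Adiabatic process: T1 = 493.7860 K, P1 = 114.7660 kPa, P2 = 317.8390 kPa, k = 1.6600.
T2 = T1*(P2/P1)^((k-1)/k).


(k-1)/k = 0.3976
(P2/P1)^exp = 1.4993
T2 = 493.7860 * 1.4993 = 740.3385 K

740.3385 K


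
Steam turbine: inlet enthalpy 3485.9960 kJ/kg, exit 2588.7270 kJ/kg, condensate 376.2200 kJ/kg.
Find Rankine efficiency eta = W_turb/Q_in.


W = 897.2690 kJ/kg
Q_in = 3109.7760 kJ/kg
eta = 0.2885 = 28.8532%

eta = 28.8532%


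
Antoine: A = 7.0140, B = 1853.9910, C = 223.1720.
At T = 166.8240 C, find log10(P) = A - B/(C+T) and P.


C+T = 389.9960
B/(C+T) = 4.7539
log10(P) = 7.0140 - 4.7539 = 2.2601
P = 10^2.2601 = 182.0238 mmHg

182.0238 mmHg


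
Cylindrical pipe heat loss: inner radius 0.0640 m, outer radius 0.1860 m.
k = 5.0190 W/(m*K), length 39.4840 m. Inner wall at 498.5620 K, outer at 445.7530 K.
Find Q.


dT = 52.8090 K
ln(ro/ri) = 1.0669
Q = 2*pi*5.0190*39.4840*52.8090 / 1.0669 = 61633.5605 W

61633.5605 W


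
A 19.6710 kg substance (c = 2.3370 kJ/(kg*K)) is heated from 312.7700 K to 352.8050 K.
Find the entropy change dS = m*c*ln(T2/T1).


T2/T1 = 1.1280
ln(T2/T1) = 0.1204
dS = 19.6710 * 2.3370 * 0.1204 = 5.5371 kJ/K

5.5371 kJ/K


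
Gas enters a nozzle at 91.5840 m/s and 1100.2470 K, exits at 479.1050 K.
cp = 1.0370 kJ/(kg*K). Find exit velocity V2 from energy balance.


dT = 621.1420 K
2*cp*1000*dT = 1288248.5080
V1^2 = 8387.6291
V2 = sqrt(1296636.1371) = 1138.6993 m/s

1138.6993 m/s


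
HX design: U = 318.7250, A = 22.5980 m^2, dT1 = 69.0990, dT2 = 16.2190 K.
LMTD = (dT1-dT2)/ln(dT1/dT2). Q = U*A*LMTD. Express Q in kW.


LMTD = 36.4851 K
Q = 318.7250 * 22.5980 * 36.4851 = 262786.0148 W = 262.7860 kW

262.7860 kW


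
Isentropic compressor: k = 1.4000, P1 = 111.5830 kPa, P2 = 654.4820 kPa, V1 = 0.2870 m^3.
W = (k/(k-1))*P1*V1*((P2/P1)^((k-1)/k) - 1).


(k-1)/k = 0.2857
(P2/P1)^exp = 1.6577
W = 3.5000 * 111.5830 * 0.2870 * (1.6577 - 1) = 73.7219 kJ

73.7219 kJ


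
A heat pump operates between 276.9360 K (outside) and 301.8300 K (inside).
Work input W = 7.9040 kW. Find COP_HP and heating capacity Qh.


COP = 301.8300 / 24.8940 = 12.1246
Qh = 12.1246 * 7.9040 = 95.8329 kW

COP = 12.1246, Qh = 95.8329 kW


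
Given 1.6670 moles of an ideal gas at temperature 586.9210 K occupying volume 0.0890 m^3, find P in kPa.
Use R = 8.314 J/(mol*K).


P = nRT/V = 1.6670 * 8.314 * 586.9210 / 0.0890
= 8134.3952 / 0.0890 = 91397.6990 Pa = 91.3977 kPa

91.3977 kPa


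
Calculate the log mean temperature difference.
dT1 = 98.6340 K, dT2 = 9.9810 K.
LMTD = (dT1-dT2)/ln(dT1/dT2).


dT1/dT2 = 9.8822
ln(dT1/dT2) = 2.2907
LMTD = 88.6530 / 2.2907 = 38.7007 K

38.7007 K


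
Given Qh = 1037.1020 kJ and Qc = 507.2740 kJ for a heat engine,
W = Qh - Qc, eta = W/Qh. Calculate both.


W = 1037.1020 - 507.2740 = 529.8280 kJ
eta = 529.8280 / 1037.1020 = 0.5109 = 51.0874%

W = 529.8280 kJ, eta = 51.0874%


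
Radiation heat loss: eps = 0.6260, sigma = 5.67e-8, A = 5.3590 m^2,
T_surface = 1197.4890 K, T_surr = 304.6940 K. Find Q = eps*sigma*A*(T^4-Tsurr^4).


T^4 = 2.0563e+12
Tsurr^4 = 8.6190e+09
Q = 0.6260 * 5.67e-8 * 5.3590 * 2.0477e+12 = 389496.0960 W

389496.0960 W


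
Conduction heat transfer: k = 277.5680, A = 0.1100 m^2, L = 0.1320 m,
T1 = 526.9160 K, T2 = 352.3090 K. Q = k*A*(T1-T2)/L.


dT = 174.6070 K
Q = 277.5680 * 0.1100 * 174.6070 / 0.1320 = 40387.7631 W

40387.7631 W


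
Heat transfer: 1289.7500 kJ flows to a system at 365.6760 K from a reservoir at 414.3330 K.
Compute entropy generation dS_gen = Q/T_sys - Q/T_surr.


dS_sys = 1289.7500/365.6760 = 3.5270 kJ/K
dS_surr = -1289.7500/414.3330 = -3.1128 kJ/K
dS_gen = 3.5270 - 3.1128 = 0.4142 kJ/K (irreversible)

dS_gen = 0.4142 kJ/K, irreversible


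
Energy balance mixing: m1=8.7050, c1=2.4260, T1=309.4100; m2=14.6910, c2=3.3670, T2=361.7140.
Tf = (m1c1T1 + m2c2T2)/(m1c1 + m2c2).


num = 24426.2597
den = 70.5829
Tf = 346.0647 K

346.0647 K


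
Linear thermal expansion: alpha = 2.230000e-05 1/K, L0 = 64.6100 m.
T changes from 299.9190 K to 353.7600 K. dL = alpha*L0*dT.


dT = 53.8410 K
dL = 2.230000e-05 * 64.6100 * 53.8410 = 0.077574 m
L_final = 64.687574 m

dL = 0.077574 m


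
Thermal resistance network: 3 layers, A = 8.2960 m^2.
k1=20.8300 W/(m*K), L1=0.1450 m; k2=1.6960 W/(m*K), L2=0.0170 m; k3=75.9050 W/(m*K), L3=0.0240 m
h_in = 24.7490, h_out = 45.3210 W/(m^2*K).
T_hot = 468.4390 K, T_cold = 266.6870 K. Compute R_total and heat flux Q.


R_conv_in = 1/(24.7490*8.2960) = 0.0049
R_1 = 0.1450/(20.8300*8.2960) = 0.0008
R_2 = 0.0170/(1.6960*8.2960) = 0.0012
R_3 = 0.0240/(75.9050*8.2960) = 3.8113e-05
R_conv_out = 1/(45.3210*8.2960) = 0.0027
R_total = 0.0096 K/W
Q = 201.7520 / 0.0096 = 20981.6420 W

R_total = 0.0096 K/W, Q = 20981.6420 W


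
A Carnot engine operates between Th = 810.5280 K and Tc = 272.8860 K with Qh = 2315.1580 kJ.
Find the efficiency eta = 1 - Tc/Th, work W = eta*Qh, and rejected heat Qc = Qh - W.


eta = 1 - 272.8860/810.5280 = 0.6633
W = 0.6633 * 2315.1580 = 1535.6979 kJ
Qc = 2315.1580 - 1535.6979 = 779.4601 kJ

eta = 66.3323%, W = 1535.6979 kJ, Qc = 779.4601 kJ


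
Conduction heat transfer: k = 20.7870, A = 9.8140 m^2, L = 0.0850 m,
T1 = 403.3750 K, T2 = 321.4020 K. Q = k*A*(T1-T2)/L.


dT = 81.9730 K
Q = 20.7870 * 9.8140 * 81.9730 / 0.0850 = 196738.6892 W

196738.6892 W


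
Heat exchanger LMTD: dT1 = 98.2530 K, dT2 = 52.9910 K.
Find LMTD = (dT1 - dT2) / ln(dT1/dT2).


dT1/dT2 = 1.8541
ln(dT1/dT2) = 0.6174
LMTD = 45.2620 / 0.6174 = 73.3078 K

73.3078 K


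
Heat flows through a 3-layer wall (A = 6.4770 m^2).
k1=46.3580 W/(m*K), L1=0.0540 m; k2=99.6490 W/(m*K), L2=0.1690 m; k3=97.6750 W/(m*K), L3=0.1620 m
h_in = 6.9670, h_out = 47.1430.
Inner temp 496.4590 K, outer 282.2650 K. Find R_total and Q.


R_conv_in = 1/(6.9670*6.4770) = 0.0222
R_1 = 0.0540/(46.3580*6.4770) = 0.0002
R_2 = 0.1690/(99.6490*6.4770) = 0.0003
R_3 = 0.1620/(97.6750*6.4770) = 0.0003
R_conv_out = 1/(47.1430*6.4770) = 0.0033
R_total = 0.0261 K/W
Q = 214.1940 / 0.0261 = 8196.2173 W

R_total = 0.0261 K/W, Q = 8196.2173 W


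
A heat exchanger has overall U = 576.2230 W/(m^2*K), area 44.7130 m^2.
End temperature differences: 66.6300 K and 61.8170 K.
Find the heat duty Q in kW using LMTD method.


LMTD = 64.1934 K
Q = 576.2230 * 44.7130 * 64.1934 = 1653921.8593 W = 1653.9219 kW

1653.9219 kW


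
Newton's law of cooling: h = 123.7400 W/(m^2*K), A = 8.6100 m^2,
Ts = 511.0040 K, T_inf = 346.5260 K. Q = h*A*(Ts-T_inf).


dT = 164.4780 K
Q = 123.7400 * 8.6100 * 164.4780 = 175235.0915 W

175235.0915 W


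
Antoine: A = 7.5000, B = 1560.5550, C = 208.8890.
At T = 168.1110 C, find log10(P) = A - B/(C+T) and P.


C+T = 377.0000
B/(C+T) = 4.1394
log10(P) = 7.5000 - 4.1394 = 3.3606
P = 10^3.3606 = 2294.0180 mmHg

2294.0180 mmHg


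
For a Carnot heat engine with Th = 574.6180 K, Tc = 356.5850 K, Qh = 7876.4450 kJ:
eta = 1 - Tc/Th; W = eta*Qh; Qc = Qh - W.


eta = 1 - 356.5850/574.6180 = 0.3794
W = 0.3794 * 7876.4450 = 2988.6376 kJ
Qc = 7876.4450 - 2988.6376 = 4887.8074 kJ

eta = 37.9440%, W = 2988.6376 kJ, Qc = 4887.8074 kJ


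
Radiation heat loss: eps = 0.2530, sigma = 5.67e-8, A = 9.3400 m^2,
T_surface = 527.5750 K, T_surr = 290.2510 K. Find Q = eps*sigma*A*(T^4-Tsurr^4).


T^4 = 7.7471e+10
Tsurr^4 = 7.0973e+09
Q = 0.2530 * 5.67e-8 * 9.3400 * 7.0373e+10 = 9428.8364 W

9428.8364 W


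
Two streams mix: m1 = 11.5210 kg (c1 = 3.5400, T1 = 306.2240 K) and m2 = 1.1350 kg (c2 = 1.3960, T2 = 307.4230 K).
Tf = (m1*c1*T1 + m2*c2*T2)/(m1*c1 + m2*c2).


num = 12976.2432
den = 42.3688
Tf = 306.2688 K

306.2688 K


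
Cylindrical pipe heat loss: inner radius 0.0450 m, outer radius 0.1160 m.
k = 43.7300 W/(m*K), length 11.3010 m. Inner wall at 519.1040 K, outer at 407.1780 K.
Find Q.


dT = 111.9260 K
ln(ro/ri) = 0.9469
Q = 2*pi*43.7300*11.3010*111.9260 / 0.9469 = 367020.5505 W

367020.5505 W


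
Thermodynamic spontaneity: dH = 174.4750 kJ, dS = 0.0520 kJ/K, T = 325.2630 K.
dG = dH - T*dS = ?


T*dS = 325.2630 * 0.0520 = 16.9137 kJ
dG = 174.4750 - 16.9137 = 157.5613 kJ (non-spontaneous)

dG = 157.5613 kJ, non-spontaneous


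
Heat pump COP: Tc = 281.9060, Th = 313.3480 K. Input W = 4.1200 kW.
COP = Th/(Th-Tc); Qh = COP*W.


COP = 313.3480 / 31.4420 = 9.9659
Qh = 9.9659 * 4.1200 = 41.0595 kW

COP = 9.9659, Qh = 41.0595 kW


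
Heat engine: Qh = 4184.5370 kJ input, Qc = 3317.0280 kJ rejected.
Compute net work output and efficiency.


W = 4184.5370 - 3317.0280 = 867.5090 kJ
eta = 867.5090 / 4184.5370 = 0.2073 = 20.7313%

W = 867.5090 kJ, eta = 20.7313%


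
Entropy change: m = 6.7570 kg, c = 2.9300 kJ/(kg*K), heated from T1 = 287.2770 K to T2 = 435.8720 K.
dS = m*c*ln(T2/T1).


T2/T1 = 1.5173
ln(T2/T1) = 0.4169
dS = 6.7570 * 2.9300 * 0.4169 = 8.2538 kJ/K

8.2538 kJ/K


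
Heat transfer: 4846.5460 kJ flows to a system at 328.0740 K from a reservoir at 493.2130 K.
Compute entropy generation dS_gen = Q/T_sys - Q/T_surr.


dS_sys = 4846.5460/328.0740 = 14.7727 kJ/K
dS_surr = -4846.5460/493.2130 = -9.8265 kJ/K
dS_gen = 14.7727 - 9.8265 = 4.9462 kJ/K (irreversible)

dS_gen = 4.9462 kJ/K, irreversible
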